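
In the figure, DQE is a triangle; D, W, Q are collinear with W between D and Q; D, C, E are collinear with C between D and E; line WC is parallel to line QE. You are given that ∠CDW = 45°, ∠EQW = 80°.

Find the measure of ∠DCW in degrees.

∠DCW = 55°

1. ∠EDQ = 45°  [W on DQ, C on DE]
2. ∠DQE = 80°  [W on ray QD]
3. ∠DEQ = 55°  [△DQE]
4. ∠DCW = 55°  [WC∥QE, corresponding at C]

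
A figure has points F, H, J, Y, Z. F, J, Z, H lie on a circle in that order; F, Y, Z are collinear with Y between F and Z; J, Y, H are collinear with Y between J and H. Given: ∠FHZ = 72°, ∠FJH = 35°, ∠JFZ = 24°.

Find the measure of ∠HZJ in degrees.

1. ∠FJZ = 108°  [cyclic FJZH, opposite ∠J+∠H]
2. ∠FYJ = 121°  [△FYJ]
3. ∠JHZ = 24°  [same arc JZ]
4. ∠FZJ = 48°  [△FJZ]
5. ∠JYZ = 59°  [linear pair at Y on FZ]
6. ∠HJZ = 73°  [△JYZ]
7. ∠HZJ = 83°  [△JZH]

∠HZJ = 83°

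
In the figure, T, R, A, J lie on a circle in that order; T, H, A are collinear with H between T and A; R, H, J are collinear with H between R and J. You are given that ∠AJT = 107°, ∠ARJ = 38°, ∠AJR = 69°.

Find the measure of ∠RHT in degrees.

1. ∠ART = 73°  [cyclic TRAJ, opposite ∠R+∠J]
2. ∠ATR = 69°  [same arc RA]
3. ∠RAT = 38°  [△TRA]
4. ∠AHR = 104°  [△RHA]
5. ∠RHT = 76°  [linear pair at H on TA]

∠RHT = 76°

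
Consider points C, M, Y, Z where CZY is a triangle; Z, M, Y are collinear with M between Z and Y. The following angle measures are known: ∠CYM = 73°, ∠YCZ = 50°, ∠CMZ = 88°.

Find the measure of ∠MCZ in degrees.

∠MCZ = 35°

1. ∠CYZ = 73°  [M on ray YZ]
2. ∠CZY = 57°  [△CZY]
3. ∠CZM = 57°  [M on ray ZY]
4. ∠MCZ = 35°  [△CZM]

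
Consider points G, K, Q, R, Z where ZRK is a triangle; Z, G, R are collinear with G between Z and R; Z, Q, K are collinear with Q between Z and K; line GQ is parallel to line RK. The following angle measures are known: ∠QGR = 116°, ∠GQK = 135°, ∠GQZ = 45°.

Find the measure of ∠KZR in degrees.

∠KZR = 71°

1. ∠QGZ = 64°  [linear pair at G on ZR]
2. ∠GZQ = 71°  [△ZGQ]
3. ∠KZR = 71°  [G on ZR, Q on ZK]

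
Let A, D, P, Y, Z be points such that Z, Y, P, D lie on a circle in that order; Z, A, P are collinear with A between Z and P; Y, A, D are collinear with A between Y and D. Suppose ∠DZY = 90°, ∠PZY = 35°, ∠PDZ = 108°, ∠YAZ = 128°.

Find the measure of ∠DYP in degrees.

∠DYP = 55°

1. ∠DPY = 90°  [cyclic ZYPD, opposite ∠Z+∠P]
2. ∠PDY = 35°  [same arc YP]
3. ∠DYP = 55°  [△YPD]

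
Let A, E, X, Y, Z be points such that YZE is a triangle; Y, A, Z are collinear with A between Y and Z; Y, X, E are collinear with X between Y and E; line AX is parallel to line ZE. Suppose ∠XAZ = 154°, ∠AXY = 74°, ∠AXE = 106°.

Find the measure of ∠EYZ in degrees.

1. ∠XAY = 26°  [linear pair at A on YZ]
2. ∠AYX = 80°  [△YAX]
3. ∠EYZ = 80°  [A on YZ, X on YE]

∠EYZ = 80°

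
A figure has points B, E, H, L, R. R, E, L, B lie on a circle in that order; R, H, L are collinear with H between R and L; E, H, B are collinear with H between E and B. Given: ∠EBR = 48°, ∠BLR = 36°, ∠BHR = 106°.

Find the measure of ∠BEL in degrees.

∠BEL = 26°

1. ∠ELR = 48°  [same arc RE]
2. ∠EHL = 106°  [vertical angles at H]
3. ∠BEL = 26°  [△EHL]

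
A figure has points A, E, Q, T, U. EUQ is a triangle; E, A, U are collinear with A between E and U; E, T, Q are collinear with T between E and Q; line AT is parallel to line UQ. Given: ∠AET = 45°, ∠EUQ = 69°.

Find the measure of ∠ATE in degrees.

1. ∠QEU = 45°  [A on EU, T on EQ]
2. ∠EQU = 66°  [△EUQ]
3. ∠ATE = 66°  [AT∥UQ, corresponding at T]

∠ATE = 66°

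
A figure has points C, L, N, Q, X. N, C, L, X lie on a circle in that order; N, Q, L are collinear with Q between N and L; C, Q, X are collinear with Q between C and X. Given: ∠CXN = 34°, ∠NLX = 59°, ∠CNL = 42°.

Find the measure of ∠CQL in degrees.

∠CQL = 101°

1. ∠NCX = 59°  [same arc NX]
2. ∠CQN = 79°  [△NQC]
3. ∠CQL = 101°  [linear pair at Q on NL]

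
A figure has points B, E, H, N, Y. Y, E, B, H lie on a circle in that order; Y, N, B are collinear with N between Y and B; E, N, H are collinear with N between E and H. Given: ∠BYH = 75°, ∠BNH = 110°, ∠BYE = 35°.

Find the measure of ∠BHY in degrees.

1. ∠BHE = 35°  [same arc EB]
2. ∠HBY = 35°  [△BNH]
3. ∠BHY = 70°  [△YBH]

∠BHY = 70°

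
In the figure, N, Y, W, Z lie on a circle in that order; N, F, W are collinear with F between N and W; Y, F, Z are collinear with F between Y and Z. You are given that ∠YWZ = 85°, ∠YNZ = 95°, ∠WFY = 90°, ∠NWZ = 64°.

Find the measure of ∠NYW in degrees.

∠NYW = 133°

1. ∠NFY = 90°  [linear pair at F on NW]
2. ∠NYZ = 64°  [same arc NZ]
3. ∠WNY = 26°  [△NFY]
4. ∠NZY = 21°  [△NYZ]
5. ∠NWY = 21°  [same arc NY]
6. ∠NYW = 133°  [△NYW]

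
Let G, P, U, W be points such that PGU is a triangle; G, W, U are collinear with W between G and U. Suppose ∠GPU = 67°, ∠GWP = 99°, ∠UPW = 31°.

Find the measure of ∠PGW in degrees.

1. ∠PWU = 81°  [linear pair at W on GU]
2. ∠PUW = 68°  [△PWU]
3. ∠GUP = 68°  [W on ray UG]
4. ∠PGU = 45°  [△PGU]
5. ∠PGW = 45°  [W on ray GU]

∠PGW = 45°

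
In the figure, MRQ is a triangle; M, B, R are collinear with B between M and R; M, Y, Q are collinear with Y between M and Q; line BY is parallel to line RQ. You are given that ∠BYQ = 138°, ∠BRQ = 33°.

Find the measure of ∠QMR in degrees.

∠QMR = 105°

1. ∠BYM = 42°  [linear pair at Y on MQ]
2. ∠MRQ = 33°  [B on ray RM]
3. ∠MQR = 42°  [BY∥RQ, corresponding at Y]
4. ∠QMR = 105°  [△MRQ]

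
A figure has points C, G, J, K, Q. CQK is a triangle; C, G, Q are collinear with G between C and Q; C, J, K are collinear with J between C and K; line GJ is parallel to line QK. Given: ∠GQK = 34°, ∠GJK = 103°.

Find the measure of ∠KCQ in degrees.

∠KCQ = 69°

1. ∠CQK = 34°  [G on ray QC]
2. ∠CJG = 77°  [linear pair at J on CK]
3. ∠CGJ = 34°  [GJ∥QK, corresponding at G]
4. ∠GCJ = 69°  [△CGJ]
5. ∠KCQ = 69°  [G on CQ, J on CK]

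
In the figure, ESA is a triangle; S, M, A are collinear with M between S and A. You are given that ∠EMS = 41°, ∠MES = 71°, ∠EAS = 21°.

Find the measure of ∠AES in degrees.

∠AES = 91°

1. ∠ESM = 68°  [△ESM]
2. ∠ASE = 68°  [M on ray SA]
3. ∠AES = 91°  [△ESA]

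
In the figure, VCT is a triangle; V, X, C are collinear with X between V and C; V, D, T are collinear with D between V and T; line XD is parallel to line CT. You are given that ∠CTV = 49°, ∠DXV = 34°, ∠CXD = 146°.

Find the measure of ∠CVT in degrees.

1. ∠VDX = 49°  [XD∥CT, corresponding at D]
2. ∠DVX = 97°  [△VXD]
3. ∠CVT = 97°  [X on VC, D on VT]

∠CVT = 97°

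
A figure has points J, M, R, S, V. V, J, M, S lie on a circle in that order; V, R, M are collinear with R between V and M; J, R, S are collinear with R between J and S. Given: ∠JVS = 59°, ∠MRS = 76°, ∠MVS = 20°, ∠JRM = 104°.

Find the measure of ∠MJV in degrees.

∠MJV = 85°

1. ∠JMS = 121°  [cyclic VJMS, opposite ∠V+∠M]
2. ∠MJS = 20°  [same arc MS]
3. ∠JMV = 56°  [△JRM]
4. ∠JSM = 39°  [△JMS]
5. ∠JVM = 39°  [same arc JM]
6. ∠MJV = 85°  [△VJM]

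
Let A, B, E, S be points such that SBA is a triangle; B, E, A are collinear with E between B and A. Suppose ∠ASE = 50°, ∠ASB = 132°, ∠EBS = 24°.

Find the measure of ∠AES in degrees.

1. ∠ABS = 24°  [E on ray BA]
2. ∠BAS = 24°  [△SBA]
3. ∠EAS = 24°  [E on ray AB]
4. ∠AES = 106°  [△SEA]

∠AES = 106°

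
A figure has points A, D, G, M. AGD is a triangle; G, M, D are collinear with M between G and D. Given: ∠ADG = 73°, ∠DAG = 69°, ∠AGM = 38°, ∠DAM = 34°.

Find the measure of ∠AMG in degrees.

∠AMG = 107°

1. ∠ADM = 73°  [M on ray DG]
2. ∠AMD = 73°  [△AMD]
3. ∠AMG = 107°  [linear pair at M on GD]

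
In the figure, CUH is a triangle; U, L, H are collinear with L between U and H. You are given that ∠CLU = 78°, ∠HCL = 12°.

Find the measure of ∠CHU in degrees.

1. ∠CLH = 102°  [linear pair at L on UH]
2. ∠CHL = 66°  [△CLH]
3. ∠CHU = 66°  [L on ray HU]

∠CHU = 66°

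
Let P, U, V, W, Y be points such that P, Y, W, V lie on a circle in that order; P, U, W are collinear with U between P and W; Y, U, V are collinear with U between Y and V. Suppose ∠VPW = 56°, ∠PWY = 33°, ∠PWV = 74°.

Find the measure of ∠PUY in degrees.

1. ∠VYW = 56°  [same arc WV]
2. ∠WUY = 91°  [△YUW]
3. ∠PUY = 89°  [linear pair at U on PW]

∠PUY = 89°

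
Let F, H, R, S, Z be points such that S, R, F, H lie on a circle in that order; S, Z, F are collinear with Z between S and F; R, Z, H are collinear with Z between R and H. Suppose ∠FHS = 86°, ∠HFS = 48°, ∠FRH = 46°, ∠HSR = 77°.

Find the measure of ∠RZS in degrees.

1. ∠FSH = 46°  [△SFH]
2. ∠HRS = 48°  [same arc SH]
3. ∠RHS = 55°  [△SRH]
4. ∠HZS = 79°  [△SZH]
5. ∠FZR = 79°  [vertical angles at Z]
6. ∠RZS = 101°  [linear pair at Z on SF]

∠RZS = 101°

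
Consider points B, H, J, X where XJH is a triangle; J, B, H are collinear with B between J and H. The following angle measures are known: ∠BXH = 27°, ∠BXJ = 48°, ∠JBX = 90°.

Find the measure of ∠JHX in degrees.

1. ∠HBX = 90°  [linear pair at B on JH]
2. ∠BHX = 63°  [△XBH]
3. ∠JHX = 63°  [B on ray HJ]

∠JHX = 63°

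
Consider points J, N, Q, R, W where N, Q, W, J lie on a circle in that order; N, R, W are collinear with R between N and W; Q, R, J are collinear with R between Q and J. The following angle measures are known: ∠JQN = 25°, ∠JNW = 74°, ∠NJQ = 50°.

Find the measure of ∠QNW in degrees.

1. ∠JWN = 25°  [same arc NJ]
2. ∠NJW = 81°  [△NWJ]
3. ∠NWQ = 50°  [same arc NQ]
4. ∠NQW = 99°  [cyclic NQWJ, opposite ∠Q+∠J]
5. ∠QNW = 31°  [△NQW]

∠QNW = 31°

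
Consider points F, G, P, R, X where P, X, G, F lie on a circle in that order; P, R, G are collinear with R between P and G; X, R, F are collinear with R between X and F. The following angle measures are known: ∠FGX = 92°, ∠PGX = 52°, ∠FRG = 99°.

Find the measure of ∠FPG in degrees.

1. ∠PFX = 52°  [same arc PX]
2. ∠FRP = 81°  [linear pair at R on PG]
3. ∠FPG = 47°  [△PRF]

∠FPG = 47°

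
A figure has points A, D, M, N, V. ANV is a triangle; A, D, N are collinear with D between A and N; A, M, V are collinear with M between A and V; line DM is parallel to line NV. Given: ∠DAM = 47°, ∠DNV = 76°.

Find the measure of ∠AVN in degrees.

∠AVN = 57°

1. ∠NAV = 47°  [D on AN, M on AV]
2. ∠ANV = 76°  [D on ray NA]
3. ∠AVN = 57°  [△ANV]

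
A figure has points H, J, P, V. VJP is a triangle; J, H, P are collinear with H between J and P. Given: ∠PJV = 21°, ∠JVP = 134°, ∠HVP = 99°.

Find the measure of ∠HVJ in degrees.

1. ∠JPV = 25°  [△VJP]
2. ∠HJV = 21°  [H on ray JP]
3. ∠HPV = 25°  [H on ray PJ]
4. ∠PHV = 56°  [△VHP]
5. ∠JHV = 124°  [linear pair at H on JP]
6. ∠HVJ = 35°  [△VJH]

∠HVJ = 35°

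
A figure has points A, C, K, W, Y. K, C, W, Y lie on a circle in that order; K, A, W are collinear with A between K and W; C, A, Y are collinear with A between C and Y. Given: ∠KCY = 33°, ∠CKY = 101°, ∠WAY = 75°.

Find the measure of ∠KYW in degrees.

∠KYW = 118°

1. ∠KWY = 33°  [same arc KY]
2. ∠CYK = 46°  [△KCY]
3. ∠KAY = 105°  [linear pair at A on KW]
4. ∠WKY = 29°  [△KAY]
5. ∠KYW = 118°  [△KWY]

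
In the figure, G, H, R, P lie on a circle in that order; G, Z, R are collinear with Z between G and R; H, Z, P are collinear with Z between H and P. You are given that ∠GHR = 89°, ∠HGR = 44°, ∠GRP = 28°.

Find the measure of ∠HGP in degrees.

1. ∠GRH = 47°  [△GHR]
2. ∠GHP = 28°  [same arc GP]
3. ∠GPH = 47°  [same arc GH]
4. ∠HGP = 105°  [△GHP]

∠HGP = 105°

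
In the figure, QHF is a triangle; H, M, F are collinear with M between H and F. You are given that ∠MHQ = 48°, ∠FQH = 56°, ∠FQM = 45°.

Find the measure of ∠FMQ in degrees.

1. ∠FHQ = 48°  [M on ray HF]
2. ∠HFQ = 76°  [△QHF]
3. ∠MFQ = 76°  [M on ray FH]
4. ∠FMQ = 59°  [△QMF]

∠FMQ = 59°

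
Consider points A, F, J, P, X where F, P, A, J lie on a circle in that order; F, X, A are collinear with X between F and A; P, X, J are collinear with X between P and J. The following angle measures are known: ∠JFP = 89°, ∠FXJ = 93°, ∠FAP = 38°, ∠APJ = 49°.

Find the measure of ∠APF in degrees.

∠APF = 102°

1. ∠JAP = 91°  [cyclic FPAJ, opposite ∠F+∠A]
2. ∠AXJ = 87°  [linear pair at X on FA]
3. ∠AFJ = 49°  [same arc AJ]
4. ∠AJP = 40°  [△PAJ]
5. ∠FAJ = 53°  [△AXJ]
6. ∠AJF = 78°  [△FAJ]
7. ∠APF = 102°  [cyclic FPAJ, opposite ∠P+∠J]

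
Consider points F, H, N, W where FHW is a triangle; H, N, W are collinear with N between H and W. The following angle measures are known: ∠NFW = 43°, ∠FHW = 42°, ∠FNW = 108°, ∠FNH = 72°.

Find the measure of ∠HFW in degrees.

∠HFW = 109°

1. ∠FWN = 29°  [△FNW]
2. ∠FWH = 29°  [N on ray WH]
3. ∠HFW = 109°  [△FHW]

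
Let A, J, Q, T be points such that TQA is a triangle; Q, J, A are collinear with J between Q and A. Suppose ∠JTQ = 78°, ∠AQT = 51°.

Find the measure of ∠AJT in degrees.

1. ∠JQT = 51°  [J on ray QA]
2. ∠QJT = 51°  [△TQJ]
3. ∠AJT = 129°  [linear pair at J on QA]

∠AJT = 129°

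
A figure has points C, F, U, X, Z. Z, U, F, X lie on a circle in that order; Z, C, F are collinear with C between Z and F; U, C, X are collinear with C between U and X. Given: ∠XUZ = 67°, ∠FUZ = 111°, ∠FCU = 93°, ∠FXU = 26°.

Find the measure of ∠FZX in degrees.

1. ∠XFZ = 67°  [same arc ZX]
2. ∠FXZ = 69°  [cyclic ZUFX, opposite ∠U+∠X]
3. ∠FZX = 44°  [△ZFX]

∠FZX = 44°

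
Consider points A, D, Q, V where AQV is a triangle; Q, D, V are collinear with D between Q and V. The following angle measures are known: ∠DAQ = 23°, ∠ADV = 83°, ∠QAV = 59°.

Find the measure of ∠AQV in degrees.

1. ∠ADQ = 97°  [linear pair at D on QV]
2. ∠AQD = 60°  [△AQD]
3. ∠AQV = 60°  [D on ray QV]

∠AQV = 60°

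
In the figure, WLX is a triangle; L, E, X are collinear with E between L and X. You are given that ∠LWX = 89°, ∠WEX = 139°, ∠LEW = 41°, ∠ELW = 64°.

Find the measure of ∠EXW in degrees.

∠EXW = 27°

1. ∠WLX = 64°  [E on ray LX]
2. ∠LXW = 27°  [△WLX]
3. ∠EXW = 27°  [E on ray XL]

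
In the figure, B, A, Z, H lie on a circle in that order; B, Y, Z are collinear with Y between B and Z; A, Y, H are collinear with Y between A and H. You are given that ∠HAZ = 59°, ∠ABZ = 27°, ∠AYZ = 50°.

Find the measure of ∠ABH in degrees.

1. ∠HBZ = 59°  [same arc ZH]
2. ∠BYH = 50°  [vertical angles at Y]
3. ∠AYB = 130°  [linear pair at Y on BZ]
4. ∠AHB = 71°  [△BYH]
5. ∠BAH = 23°  [△BYA]
6. ∠ABH = 86°  [△BAH]

∠ABH = 86°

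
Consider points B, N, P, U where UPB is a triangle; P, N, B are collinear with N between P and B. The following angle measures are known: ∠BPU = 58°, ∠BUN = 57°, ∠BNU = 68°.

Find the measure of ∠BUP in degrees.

∠BUP = 67°

1. ∠NBU = 55°  [△UNB]
2. ∠PBU = 55°  [N on ray BP]
3. ∠BUP = 67°  [△UPB]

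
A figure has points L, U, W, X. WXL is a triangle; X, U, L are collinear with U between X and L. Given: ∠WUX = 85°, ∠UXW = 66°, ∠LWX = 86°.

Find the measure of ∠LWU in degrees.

∠LWU = 57°

1. ∠LUW = 95°  [linear pair at U on XL]
2. ∠LXW = 66°  [U on ray XL]
3. ∠WLX = 28°  [△WXL]
4. ∠ULW = 28°  [U on ray LX]
5. ∠LWU = 57°  [△WUL]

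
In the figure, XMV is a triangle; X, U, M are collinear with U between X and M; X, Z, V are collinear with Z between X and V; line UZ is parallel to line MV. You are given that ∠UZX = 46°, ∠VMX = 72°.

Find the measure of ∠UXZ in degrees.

∠UXZ = 62°

1. ∠MVX = 46°  [UZ∥MV, corresponding at Z]
2. ∠MXV = 62°  [△XMV]
3. ∠UXZ = 62°  [U on XM, Z on XV]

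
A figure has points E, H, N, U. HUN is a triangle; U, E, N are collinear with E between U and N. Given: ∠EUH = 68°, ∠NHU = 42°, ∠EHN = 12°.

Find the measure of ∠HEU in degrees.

1. ∠HUN = 68°  [E on ray UN]
2. ∠HNU = 70°  [△HUN]
3. ∠ENH = 70°  [E on ray NU]
4. ∠HEN = 98°  [△HEN]
5. ∠HEU = 82°  [linear pair at E on UN]

∠HEU = 82°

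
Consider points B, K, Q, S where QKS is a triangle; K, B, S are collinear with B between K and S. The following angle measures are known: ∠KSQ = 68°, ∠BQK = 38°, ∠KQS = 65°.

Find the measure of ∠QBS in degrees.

∠QBS = 85°

1. ∠QKS = 47°  [△QKS]
2. ∠BKQ = 47°  [B on ray KS]
3. ∠KBQ = 95°  [△QKB]
4. ∠QBS = 85°  [linear pair at B on KS]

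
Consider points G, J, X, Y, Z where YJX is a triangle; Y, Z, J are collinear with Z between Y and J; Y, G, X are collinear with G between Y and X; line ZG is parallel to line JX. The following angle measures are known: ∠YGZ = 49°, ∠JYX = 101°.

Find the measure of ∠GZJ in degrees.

1. ∠JXY = 49°  [ZG∥JX, corresponding at G]
2. ∠XJY = 30°  [△YJX]
3. ∠GZY = 30°  [ZG∥JX, corresponding at Z]
4. ∠GZJ = 150°  [linear pair at Z on YJ]

∠GZJ = 150°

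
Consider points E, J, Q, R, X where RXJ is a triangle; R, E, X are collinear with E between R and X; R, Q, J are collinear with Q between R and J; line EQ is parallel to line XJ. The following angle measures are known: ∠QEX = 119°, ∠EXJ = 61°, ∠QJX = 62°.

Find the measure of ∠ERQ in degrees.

∠ERQ = 57°

1. ∠JXR = 61°  [E on ray XR]
2. ∠RJX = 62°  [Q on ray JR]
3. ∠JRX = 57°  [△RXJ]
4. ∠ERQ = 57°  [E on RX, Q on RJ]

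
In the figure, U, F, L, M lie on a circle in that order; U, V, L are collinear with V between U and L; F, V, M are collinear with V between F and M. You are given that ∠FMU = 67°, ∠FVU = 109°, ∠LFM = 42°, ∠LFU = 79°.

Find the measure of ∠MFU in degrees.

1. ∠FLU = 67°  [same arc UF]
2. ∠FUL = 34°  [△UFL]
3. ∠MFU = 37°  [△UVF]

∠MFU = 37°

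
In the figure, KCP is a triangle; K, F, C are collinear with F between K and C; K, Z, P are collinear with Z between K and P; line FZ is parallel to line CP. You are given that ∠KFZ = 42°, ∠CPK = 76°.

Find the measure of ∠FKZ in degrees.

1. ∠KCP = 42°  [FZ∥CP, corresponding at F]
2. ∠CKP = 62°  [△KCP]
3. ∠FKZ = 62°  [F on KC, Z on KP]

∠FKZ = 62°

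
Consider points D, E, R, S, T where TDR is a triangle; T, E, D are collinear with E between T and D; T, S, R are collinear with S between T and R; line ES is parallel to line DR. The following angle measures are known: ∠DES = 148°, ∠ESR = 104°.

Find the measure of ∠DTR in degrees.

∠DTR = 72°

1. ∠SET = 32°  [linear pair at E on TD]
2. ∠EST = 76°  [linear pair at S on TR]
3. ∠ETS = 72°  [△TES]
4. ∠DTR = 72°  [E on TD, S on TR]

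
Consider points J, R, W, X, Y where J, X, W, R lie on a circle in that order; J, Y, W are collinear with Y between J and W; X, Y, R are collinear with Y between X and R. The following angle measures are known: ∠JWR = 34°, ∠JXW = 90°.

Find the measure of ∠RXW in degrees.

∠RXW = 56°

1. ∠JRW = 90°  [cyclic JXWR, opposite ∠X+∠R]
2. ∠RJW = 56°  [△JWR]
3. ∠RXW = 56°  [same arc WR]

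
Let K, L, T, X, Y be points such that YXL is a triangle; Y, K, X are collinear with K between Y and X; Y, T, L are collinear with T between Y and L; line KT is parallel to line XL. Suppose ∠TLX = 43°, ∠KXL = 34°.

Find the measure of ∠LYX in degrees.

∠LYX = 103°

1. ∠XLY = 43°  [T on ray LY]
2. ∠LXY = 34°  [K on ray XY]
3. ∠LYX = 103°  [△YXL]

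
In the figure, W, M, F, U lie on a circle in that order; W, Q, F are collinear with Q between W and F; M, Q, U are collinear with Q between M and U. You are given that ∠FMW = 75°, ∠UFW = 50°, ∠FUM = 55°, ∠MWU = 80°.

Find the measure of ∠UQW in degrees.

1. ∠FUW = 105°  [cyclic WMFU, opposite ∠M+∠U]
2. ∠UMW = 50°  [same arc WU]
3. ∠FWU = 25°  [△WFU]
4. ∠MUW = 50°  [△WMU]
5. ∠UQW = 105°  [△WQU]

∠UQW = 105°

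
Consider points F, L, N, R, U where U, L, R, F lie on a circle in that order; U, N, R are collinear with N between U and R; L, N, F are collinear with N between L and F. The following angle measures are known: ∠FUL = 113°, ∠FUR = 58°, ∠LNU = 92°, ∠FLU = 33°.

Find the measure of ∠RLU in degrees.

1. ∠LFU = 34°  [△ULF]
2. ∠LUR = 55°  [△UNL]
3. ∠LRU = 34°  [same arc UL]
4. ∠RLU = 91°  [△ULR]

∠RLU = 91°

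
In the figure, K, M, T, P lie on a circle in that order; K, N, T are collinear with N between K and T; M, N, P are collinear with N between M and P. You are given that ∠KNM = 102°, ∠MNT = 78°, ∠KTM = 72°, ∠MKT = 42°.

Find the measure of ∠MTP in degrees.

∠MTP = 108°

1. ∠PMT = 30°  [△MNT]
2. ∠MPT = 42°  [same arc MT]
3. ∠MTP = 108°  [△MTP]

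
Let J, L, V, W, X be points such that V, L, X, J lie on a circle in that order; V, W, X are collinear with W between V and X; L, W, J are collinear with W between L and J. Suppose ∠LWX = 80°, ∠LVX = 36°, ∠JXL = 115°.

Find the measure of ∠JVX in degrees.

∠JVX = 29°

1. ∠LJX = 36°  [same arc LX]
2. ∠JLX = 29°  [△LXJ]
3. ∠JVX = 29°  [same arc XJ]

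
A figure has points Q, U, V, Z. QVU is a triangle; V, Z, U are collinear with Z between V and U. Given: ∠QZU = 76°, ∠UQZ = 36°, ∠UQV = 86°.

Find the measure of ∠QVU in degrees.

∠QVU = 26°

1. ∠QUZ = 68°  [△QZU]
2. ∠QUV = 68°  [Z on ray UV]
3. ∠QVU = 26°  [△QVU]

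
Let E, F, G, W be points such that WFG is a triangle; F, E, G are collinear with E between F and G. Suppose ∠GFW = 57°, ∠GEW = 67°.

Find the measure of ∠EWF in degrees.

∠EWF = 10°

1. ∠EFW = 57°  [E on ray FG]
2. ∠FEW = 113°  [linear pair at E on FG]
3. ∠EWF = 10°  [△WFE]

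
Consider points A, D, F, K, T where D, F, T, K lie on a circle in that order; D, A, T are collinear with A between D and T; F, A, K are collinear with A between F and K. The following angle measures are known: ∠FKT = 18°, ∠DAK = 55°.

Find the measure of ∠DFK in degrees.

1. ∠FDT = 18°  [same arc FT]
2. ∠FAT = 55°  [vertical angles at A]
3. ∠DAF = 125°  [linear pair at A on DT]
4. ∠DFK = 37°  [△DAF]

∠DFK = 37°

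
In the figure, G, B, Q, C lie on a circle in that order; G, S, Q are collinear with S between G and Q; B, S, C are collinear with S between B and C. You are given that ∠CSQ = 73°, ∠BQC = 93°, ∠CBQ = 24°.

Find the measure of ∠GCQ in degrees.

1. ∠BCQ = 63°  [△BQC]
2. ∠CGQ = 24°  [same arc QC]
3. ∠CQG = 44°  [△QSC]
4. ∠GCQ = 112°  [△GQC]

∠GCQ = 112°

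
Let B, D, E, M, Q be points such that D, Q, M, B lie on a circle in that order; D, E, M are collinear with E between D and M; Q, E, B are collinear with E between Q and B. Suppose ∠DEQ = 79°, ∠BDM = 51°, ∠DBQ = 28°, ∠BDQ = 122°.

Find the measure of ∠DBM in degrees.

1. ∠BQD = 30°  [△DQB]
2. ∠BMD = 30°  [same arc DB]
3. ∠DBM = 99°  [△DMB]

∠DBM = 99°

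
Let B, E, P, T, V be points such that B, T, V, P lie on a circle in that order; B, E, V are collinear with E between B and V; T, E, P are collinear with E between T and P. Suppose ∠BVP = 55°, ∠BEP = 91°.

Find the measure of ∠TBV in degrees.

1. ∠BTP = 55°  [same arc BP]
2. ∠TEV = 91°  [vertical angles at E]
3. ∠BET = 89°  [linear pair at E on BV]
4. ∠TBV = 36°  [△BET]

∠TBV = 36°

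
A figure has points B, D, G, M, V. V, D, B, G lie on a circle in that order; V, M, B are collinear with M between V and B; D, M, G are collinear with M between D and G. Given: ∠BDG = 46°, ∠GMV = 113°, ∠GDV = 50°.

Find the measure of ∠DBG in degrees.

∠DBG = 71°

1. ∠BVG = 46°  [same arc BG]
2. ∠DGV = 21°  [△VMG]
3. ∠DVG = 109°  [△VDG]
4. ∠DBG = 71°  [cyclic VDBG, opposite ∠V+∠B]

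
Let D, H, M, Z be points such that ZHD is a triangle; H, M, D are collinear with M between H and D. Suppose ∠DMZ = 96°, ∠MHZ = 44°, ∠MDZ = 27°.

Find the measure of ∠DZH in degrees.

∠DZH = 109°

1. ∠DHZ = 44°  [M on ray HD]
2. ∠HDZ = 27°  [M on ray DH]
3. ∠DZH = 109°  [△ZHD]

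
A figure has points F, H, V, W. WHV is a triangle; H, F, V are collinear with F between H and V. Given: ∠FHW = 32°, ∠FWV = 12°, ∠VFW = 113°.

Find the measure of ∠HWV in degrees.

∠HWV = 93°

1. ∠VHW = 32°  [F on ray HV]
2. ∠FVW = 55°  [△WFV]
3. ∠HVW = 55°  [F on ray VH]
4. ∠HWV = 93°  [△WHV]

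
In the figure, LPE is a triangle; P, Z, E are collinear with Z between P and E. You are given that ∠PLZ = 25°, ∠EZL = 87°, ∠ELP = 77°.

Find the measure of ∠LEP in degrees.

1. ∠LZP = 93°  [linear pair at Z on PE]
2. ∠LPZ = 62°  [△LPZ]
3. ∠EPL = 62°  [Z on ray PE]
4. ∠LEP = 41°  [△LPE]

∠LEP = 41°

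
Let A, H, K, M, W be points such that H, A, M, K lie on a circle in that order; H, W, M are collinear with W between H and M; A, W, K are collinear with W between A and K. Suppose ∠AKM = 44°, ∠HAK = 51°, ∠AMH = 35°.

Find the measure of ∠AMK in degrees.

1. ∠AKH = 35°  [same arc HA]
2. ∠AHK = 94°  [△HAK]
3. ∠AMK = 86°  [cyclic HAMK, opposite ∠H+∠M]

∠AMK = 86°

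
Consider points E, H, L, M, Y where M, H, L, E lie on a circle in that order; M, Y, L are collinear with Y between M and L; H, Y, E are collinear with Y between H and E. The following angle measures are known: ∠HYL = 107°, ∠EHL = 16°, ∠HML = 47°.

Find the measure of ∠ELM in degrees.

1. ∠EYM = 107°  [vertical angles at Y]
2. ∠HEL = 47°  [same arc HL]
3. ∠EYL = 73°  [linear pair at Y on ML]
4. ∠ELM = 60°  [△LYE]

∠ELM = 60°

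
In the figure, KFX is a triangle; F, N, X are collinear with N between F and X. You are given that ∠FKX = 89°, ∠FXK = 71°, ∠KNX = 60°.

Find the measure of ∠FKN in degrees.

∠FKN = 40°

1. ∠KFX = 20°  [△KFX]
2. ∠FNK = 120°  [linear pair at N on FX]
3. ∠KFN = 20°  [N on ray FX]
4. ∠FKN = 40°  [△KFN]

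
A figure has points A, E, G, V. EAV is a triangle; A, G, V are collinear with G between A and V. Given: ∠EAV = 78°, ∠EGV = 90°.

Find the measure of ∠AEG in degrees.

∠AEG = 12°

1. ∠EAG = 78°  [G on ray AV]
2. ∠AGE = 90°  [linear pair at G on AV]
3. ∠AEG = 12°  [△EAG]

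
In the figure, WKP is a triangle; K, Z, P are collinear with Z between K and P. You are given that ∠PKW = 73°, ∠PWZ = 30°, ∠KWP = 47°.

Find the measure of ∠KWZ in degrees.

1. ∠KPW = 60°  [△WKP]
2. ∠WKZ = 73°  [Z on ray KP]
3. ∠WPZ = 60°  [Z on ray PK]
4. ∠PZW = 90°  [△WZP]
5. ∠KZW = 90°  [linear pair at Z on KP]
6. ∠KWZ = 17°  [△WKZ]

∠KWZ = 17°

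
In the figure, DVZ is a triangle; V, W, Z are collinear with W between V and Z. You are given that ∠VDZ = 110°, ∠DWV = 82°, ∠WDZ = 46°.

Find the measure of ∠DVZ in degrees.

∠DVZ = 34°

1. ∠DWZ = 98°  [linear pair at W on VZ]
2. ∠DZW = 36°  [△DWZ]
3. ∠DZV = 36°  [W on ray ZV]
4. ∠DVZ = 34°  [△DVZ]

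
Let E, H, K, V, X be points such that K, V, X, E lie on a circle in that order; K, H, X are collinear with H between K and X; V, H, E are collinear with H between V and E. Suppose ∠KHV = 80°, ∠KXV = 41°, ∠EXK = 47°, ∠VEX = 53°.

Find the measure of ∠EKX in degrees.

1. ∠EHX = 80°  [vertical angles at H]
2. ∠KEV = 41°  [same arc KV]
3. ∠EHK = 100°  [linear pair at H on KX]
4. ∠EKX = 39°  [△KHE]

∠EKX = 39°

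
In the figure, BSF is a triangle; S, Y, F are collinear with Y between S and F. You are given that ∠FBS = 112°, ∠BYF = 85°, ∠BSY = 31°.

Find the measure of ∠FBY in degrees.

∠FBY = 58°

1. ∠BSF = 31°  [Y on ray SF]
2. ∠BFS = 37°  [△BSF]
3. ∠BFY = 37°  [Y on ray FS]
4. ∠FBY = 58°  [△BYF]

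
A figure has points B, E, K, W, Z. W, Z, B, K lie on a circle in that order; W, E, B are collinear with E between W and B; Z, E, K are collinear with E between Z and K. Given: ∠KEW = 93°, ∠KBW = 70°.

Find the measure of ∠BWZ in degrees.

∠BWZ = 23°

1. ∠BEZ = 93°  [vertical angles at E]
2. ∠KZW = 70°  [same arc WK]
3. ∠WEZ = 87°  [linear pair at E on WB]
4. ∠BWZ = 23°  [△WEZ]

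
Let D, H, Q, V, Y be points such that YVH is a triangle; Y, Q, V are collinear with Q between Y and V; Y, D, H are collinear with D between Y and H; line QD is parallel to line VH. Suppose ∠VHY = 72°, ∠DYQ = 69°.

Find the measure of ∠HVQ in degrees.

1. ∠QDY = 72°  [QD∥VH, corresponding at D]
2. ∠DQY = 39°  [△YQD]
3. ∠DQV = 141°  [linear pair at Q on YV]
4. ∠HVQ = 39°  [QD∥VH, co-interior at V–Q]

∠HVQ = 39°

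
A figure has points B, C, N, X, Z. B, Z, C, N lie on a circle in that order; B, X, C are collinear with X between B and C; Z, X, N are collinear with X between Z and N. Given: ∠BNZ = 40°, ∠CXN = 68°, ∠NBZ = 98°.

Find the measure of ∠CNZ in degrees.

∠CNZ = 70°

1. ∠BZN = 42°  [△BZN]
2. ∠BCN = 42°  [same arc BN]
3. ∠CNZ = 70°  [△CXN]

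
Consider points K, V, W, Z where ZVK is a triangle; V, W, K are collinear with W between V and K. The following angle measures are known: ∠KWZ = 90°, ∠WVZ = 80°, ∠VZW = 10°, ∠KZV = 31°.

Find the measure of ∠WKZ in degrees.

1. ∠KVZ = 80°  [W on ray VK]
2. ∠VKZ = 69°  [△ZVK]
3. ∠WKZ = 69°  [W on ray KV]

∠WKZ = 69°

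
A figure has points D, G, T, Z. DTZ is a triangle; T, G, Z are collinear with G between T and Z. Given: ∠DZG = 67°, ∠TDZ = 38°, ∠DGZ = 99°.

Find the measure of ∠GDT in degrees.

∠GDT = 24°

1. ∠DZT = 67°  [G on ray ZT]
2. ∠DTZ = 75°  [△DTZ]
3. ∠DGT = 81°  [linear pair at G on TZ]
4. ∠DTG = 75°  [G on ray TZ]
5. ∠GDT = 24°  [△DTG]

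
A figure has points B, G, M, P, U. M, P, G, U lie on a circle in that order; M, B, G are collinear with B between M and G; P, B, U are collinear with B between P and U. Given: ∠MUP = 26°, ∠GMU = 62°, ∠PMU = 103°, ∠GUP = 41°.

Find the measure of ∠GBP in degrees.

1. ∠MGP = 26°  [same arc MP]
2. ∠GPU = 62°  [same arc GU]
3. ∠GBP = 92°  [△PBG]

∠GBP = 92°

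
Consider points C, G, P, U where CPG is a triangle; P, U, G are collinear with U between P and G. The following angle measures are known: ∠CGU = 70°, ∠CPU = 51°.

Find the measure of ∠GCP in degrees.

1. ∠CGP = 70°  [U on ray GP]
2. ∠CPG = 51°  [U on ray PG]
3. ∠GCP = 59°  [△CPG]

∠GCP = 59°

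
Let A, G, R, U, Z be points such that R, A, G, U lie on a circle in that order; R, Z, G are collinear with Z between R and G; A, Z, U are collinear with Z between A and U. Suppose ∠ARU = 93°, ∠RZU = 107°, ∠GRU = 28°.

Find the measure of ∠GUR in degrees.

∠GUR = 110°

1. ∠AGU = 87°  [cyclic RAGU, opposite ∠R+∠G]
2. ∠GZU = 73°  [linear pair at Z on RG]
3. ∠GAU = 28°  [same arc GU]
4. ∠AUG = 65°  [△AGU]
5. ∠RGU = 42°  [△GZU]
6. ∠GUR = 110°  [△RGU]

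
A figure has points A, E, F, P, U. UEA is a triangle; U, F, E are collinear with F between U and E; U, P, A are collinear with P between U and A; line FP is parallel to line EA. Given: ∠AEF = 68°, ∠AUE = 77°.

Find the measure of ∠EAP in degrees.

1. ∠AEU = 68°  [F on ray EU]
2. ∠EAU = 35°  [△UEA]
3. ∠EAP = 35°  [P on ray AU]

∠EAP = 35°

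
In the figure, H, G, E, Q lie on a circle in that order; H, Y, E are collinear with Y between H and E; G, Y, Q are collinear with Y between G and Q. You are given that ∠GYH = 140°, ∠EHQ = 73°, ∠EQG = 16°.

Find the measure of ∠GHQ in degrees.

1. ∠EGQ = 73°  [same arc EQ]
2. ∠GEQ = 91°  [△GEQ]
3. ∠GHQ = 89°  [cyclic HGEQ, opposite ∠H+∠E]

∠GHQ = 89°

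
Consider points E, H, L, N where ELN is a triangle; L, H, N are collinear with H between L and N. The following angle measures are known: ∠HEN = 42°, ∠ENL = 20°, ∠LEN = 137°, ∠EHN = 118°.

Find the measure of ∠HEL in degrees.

1. ∠ELN = 23°  [△ELN]
2. ∠EHL = 62°  [linear pair at H on LN]
3. ∠ELH = 23°  [H on ray LN]
4. ∠HEL = 95°  [△ELH]

∠HEL = 95°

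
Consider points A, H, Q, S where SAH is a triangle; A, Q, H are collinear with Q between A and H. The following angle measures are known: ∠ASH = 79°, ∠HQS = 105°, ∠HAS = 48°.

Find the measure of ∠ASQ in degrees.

∠ASQ = 57°

1. ∠AQS = 75°  [linear pair at Q on AH]
2. ∠QAS = 48°  [Q on ray AH]
3. ∠ASQ = 57°  [△SAQ]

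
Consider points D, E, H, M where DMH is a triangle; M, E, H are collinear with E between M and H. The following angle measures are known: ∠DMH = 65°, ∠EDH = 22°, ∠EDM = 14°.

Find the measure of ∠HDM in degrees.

1. ∠DME = 65°  [E on ray MH]
2. ∠DEM = 101°  [△DME]
3. ∠DEH = 79°  [linear pair at E on MH]
4. ∠DHE = 79°  [△DEH]
5. ∠DHM = 79°  [E on ray HM]
6. ∠HDM = 36°  [△DMH]

∠HDM = 36°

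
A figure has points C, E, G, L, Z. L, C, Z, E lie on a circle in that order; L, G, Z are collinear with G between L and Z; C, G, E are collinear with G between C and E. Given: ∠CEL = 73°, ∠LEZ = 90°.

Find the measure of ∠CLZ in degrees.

1. ∠CZL = 73°  [same arc LC]
2. ∠LCZ = 90°  [cyclic LCZE, opposite ∠C+∠E]
3. ∠CLZ = 17°  [△LCZ]

∠CLZ = 17°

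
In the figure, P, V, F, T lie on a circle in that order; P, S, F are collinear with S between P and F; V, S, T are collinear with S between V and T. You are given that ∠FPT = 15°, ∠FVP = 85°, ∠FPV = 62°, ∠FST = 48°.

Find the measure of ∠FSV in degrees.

1. ∠FVT = 15°  [same arc FT]
2. ∠PFV = 33°  [△PVF]
3. ∠FSV = 132°  [△VSF]

∠FSV = 132°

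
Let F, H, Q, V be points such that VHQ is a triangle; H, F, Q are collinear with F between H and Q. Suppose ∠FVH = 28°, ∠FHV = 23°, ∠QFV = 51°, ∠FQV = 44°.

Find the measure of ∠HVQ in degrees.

1. ∠QHV = 23°  [F on ray HQ]
2. ∠HQV = 44°  [F on ray QH]
3. ∠HVQ = 113°  [△VHQ]

∠HVQ = 113°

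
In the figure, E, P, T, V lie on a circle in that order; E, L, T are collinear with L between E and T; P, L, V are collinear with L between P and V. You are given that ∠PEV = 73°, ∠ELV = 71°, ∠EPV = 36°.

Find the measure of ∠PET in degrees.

∠PET = 35°

1. ∠PLT = 71°  [vertical angles at L]
2. ∠ELP = 109°  [linear pair at L on ET]
3. ∠PET = 35°  [△ELP]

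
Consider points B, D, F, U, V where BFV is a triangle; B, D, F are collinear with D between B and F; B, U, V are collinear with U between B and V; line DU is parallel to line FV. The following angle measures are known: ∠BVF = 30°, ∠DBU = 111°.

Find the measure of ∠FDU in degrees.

1. ∠BUD = 30°  [DU∥FV, corresponding at U]
2. ∠BDU = 39°  [△BDU]
3. ∠FDU = 141°  [linear pair at D on BF]

∠FDU = 141°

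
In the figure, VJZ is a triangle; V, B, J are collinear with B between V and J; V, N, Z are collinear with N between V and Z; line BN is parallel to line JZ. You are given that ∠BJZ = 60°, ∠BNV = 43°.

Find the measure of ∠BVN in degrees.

1. ∠VJZ = 60°  [B on ray JV]
2. ∠JZV = 43°  [BN∥JZ, corresponding at N]
3. ∠JVZ = 77°  [△VJZ]
4. ∠BVN = 77°  [B on VJ, N on VZ]

∠BVN = 77°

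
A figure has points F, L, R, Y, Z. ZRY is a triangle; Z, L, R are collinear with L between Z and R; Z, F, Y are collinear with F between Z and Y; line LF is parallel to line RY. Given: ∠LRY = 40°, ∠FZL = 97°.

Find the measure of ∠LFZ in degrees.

∠LFZ = 43°

1. ∠YRZ = 40°  [L on ray RZ]
2. ∠RZY = 97°  [L on ZR, F on ZY]
3. ∠RYZ = 43°  [△ZRY]
4. ∠LFZ = 43°  [LF∥RY, corresponding at F]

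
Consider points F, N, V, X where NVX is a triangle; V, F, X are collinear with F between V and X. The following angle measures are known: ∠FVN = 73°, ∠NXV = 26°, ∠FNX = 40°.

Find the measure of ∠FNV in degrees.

∠FNV = 41°

1. ∠FXN = 26°  [F on ray XV]
2. ∠NFX = 114°  [△NFX]
3. ∠NFV = 66°  [linear pair at F on VX]
4. ∠FNV = 41°  [△NVF]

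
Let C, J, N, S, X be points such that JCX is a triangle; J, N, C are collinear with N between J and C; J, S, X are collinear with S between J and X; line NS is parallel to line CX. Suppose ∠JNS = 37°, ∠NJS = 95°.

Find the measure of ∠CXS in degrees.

1. ∠JSN = 48°  [△JNS]
2. ∠NSX = 132°  [linear pair at S on JX]
3. ∠CXS = 48°  [NS∥CX, co-interior at X–S]

∠CXS = 48°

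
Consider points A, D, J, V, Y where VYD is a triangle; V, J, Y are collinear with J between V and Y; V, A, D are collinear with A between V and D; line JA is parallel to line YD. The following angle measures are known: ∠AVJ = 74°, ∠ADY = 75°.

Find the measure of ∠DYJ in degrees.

∠DYJ = 31°

1. ∠DVY = 74°  [J on VY, A on VD]
2. ∠VDY = 75°  [A on ray DV]
3. ∠DYV = 31°  [△VYD]
4. ∠DYJ = 31°  [J on ray YV]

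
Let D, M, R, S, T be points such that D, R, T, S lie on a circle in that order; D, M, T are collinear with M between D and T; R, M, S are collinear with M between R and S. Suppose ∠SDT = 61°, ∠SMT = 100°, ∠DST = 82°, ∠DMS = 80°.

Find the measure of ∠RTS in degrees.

1. ∠SRT = 61°  [same arc TS]
2. ∠DTS = 37°  [△DTS]
3. ∠RST = 43°  [△TMS]
4. ∠RTS = 76°  [△RTS]

∠RTS = 76°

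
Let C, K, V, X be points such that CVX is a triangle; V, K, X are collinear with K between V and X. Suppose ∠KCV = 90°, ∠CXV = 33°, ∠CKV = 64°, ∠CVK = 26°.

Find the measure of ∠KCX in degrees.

∠KCX = 31°

1. ∠CXK = 33°  [K on ray XV]
2. ∠CKX = 116°  [linear pair at K on VX]
3. ∠KCX = 31°  [△CKX]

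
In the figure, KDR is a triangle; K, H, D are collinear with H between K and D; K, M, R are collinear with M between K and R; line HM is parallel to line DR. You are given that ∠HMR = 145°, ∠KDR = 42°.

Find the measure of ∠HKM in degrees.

∠HKM = 103°

1. ∠HMK = 35°  [linear pair at M on KR]
2. ∠KHM = 42°  [HM∥DR, corresponding at H]
3. ∠HKM = 103°  [△KHM]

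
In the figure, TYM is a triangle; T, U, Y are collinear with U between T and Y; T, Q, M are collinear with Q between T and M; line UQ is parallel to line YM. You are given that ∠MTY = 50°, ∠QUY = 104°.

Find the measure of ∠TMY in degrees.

∠TMY = 54°

1. ∠QTU = 50°  [U on TY, Q on TM]
2. ∠QUT = 76°  [linear pair at U on TY]
3. ∠TQU = 54°  [△TUQ]
4. ∠TMY = 54°  [UQ∥YM, corresponding at Q]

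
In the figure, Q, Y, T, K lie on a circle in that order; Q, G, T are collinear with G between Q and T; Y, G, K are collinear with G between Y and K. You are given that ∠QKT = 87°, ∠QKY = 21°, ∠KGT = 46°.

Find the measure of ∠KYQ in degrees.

∠KYQ = 68°

1. ∠QYT = 93°  [cyclic QYTK, opposite ∠Y+∠K]
2. ∠QTY = 21°  [same arc QY]
3. ∠QGY = 46°  [vertical angles at G]
4. ∠TQY = 66°  [△QYT]
5. ∠KYQ = 68°  [△QGY]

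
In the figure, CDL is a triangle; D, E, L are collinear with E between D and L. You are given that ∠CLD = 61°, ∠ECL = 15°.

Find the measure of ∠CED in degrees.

1. ∠CLE = 61°  [E on ray LD]
2. ∠CEL = 104°  [△CEL]
3. ∠CED = 76°  [linear pair at E on DL]

∠CED = 76°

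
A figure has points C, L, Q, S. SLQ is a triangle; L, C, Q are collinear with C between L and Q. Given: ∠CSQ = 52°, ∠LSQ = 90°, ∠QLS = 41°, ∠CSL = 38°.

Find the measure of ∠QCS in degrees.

1. ∠CLS = 41°  [C on ray LQ]
2. ∠LCS = 101°  [△SLC]
3. ∠QCS = 79°  [linear pair at C on LQ]

∠QCS = 79°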